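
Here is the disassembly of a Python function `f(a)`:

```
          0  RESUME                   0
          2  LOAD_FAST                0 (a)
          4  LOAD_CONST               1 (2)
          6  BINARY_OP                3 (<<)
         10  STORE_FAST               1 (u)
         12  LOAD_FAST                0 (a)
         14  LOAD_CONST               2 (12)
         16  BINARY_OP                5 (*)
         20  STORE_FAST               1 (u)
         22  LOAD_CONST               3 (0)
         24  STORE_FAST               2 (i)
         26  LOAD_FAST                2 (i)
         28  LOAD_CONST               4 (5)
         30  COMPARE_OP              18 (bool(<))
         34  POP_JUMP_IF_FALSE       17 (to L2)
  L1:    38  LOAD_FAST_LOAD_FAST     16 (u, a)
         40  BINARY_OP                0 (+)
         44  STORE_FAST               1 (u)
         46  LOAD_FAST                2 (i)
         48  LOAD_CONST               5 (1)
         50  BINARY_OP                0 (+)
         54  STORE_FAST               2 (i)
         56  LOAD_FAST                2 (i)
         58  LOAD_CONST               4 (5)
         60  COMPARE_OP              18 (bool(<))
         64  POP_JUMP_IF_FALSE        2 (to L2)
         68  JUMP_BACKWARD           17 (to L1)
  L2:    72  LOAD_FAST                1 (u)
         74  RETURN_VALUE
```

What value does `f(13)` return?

221

LOAD_FAST a → push 13
LOAD_CONST → push 2
BINARY_OP << → 13 << 2 = 52
STORE_FAST u → u=52
LOAD_FAST a → push 13
LOAD_CONST → push 12
BINARY_OP * → 13 * 12 = 156
STORE_FAST u → u=156
LOAD_CONST → push 0
STORE_FAST i → i=0
LOAD_FAST i → push 0
LOAD_CONST → push 5
COMPARE_OP bool(<) → 0 vs 5 = True
POP_JUMP_IF_FALSE → pop True; no jump
LOAD_FAST_LOAD_FAST u,a → push 156,13
BINARY_OP + → 156 + 13 = 169
STORE_FAST u → u=169
LOAD_FAST i → push 0
LOAD_CONST → push 1
BINARY_OP + → 0 + 1 = 1
STORE_FAST i → i=1
LOAD_FAST i → push 1
LOAD_CONST → push 5
COMPARE_OP bool(<) → 1 vs 5 = True
POP_JUMP_IF_FALSE → pop True; no jump
LOAD_FAST_LOAD_FAST u,a → push 169,13
BINARY_OP + → 169 + 13 = 182
STORE_FAST u → u=182
LOAD_FAST i → push 1
LOAD_CONST → push 1
BINARY_OP + → 1 + 1 = 2
STORE_FAST i → i=2
LOAD_FAST i → push 2
LOAD_CONST → push 5
COMPARE_OP bool(<) → 2 vs 5 = True
POP_JUMP_IF_FALSE → pop True; no jump
LOAD_FAST_LOAD_FAST u,a → push 182,13
BINARY_OP + → 182 + 13 = 195
STORE_FAST u → u=195
LOAD_FAST i → push 2
LOAD_CONST → push 1
BINARY_OP + → 2 + 1 = 3
STORE_FAST i → i=3
LOAD_FAST i → push 3
LOAD_CONST → push 5
COMPARE_OP bool(<) → 3 vs 5 = True
POP_JUMP_IF_FALSE → pop True; no jump
LOAD_FAST_LOAD_FAST u,a → push 195,13
BINARY_OP + → 195 + 13 = 208
STORE_FAST u → u=208
LOAD_FAST i → push 3
LOAD_CONST → push 1
BINARY_OP + → 3 + 1 = 4
STORE_FAST i → i=4
LOAD_FAST i → push 4
LOAD_CONST → push 5
COMPARE_OP bool(<) → 4 vs 5 = True
POP_JUMP_IF_FALSE → pop True; no jump
LOAD_FAST_LOAD_FAST u,a → push 208,13
BINARY_OP + → 208 + 13 = 221
STORE_FAST u → u=221
LOAD_FAST i → push 4
LOAD_CONST → push 1
BINARY_OP + → 4 + 1 = 5
STORE_FAST i → i=5
LOAD_FAST i → push 5
LOAD_CONST → push 5
COMPARE_OP bool(<) → 5 vs 5 = False
POP_JUMP_IF_FALSE → pop False; jump
LOAD_FAST u → push 221
RETURN_VALUE → return 221.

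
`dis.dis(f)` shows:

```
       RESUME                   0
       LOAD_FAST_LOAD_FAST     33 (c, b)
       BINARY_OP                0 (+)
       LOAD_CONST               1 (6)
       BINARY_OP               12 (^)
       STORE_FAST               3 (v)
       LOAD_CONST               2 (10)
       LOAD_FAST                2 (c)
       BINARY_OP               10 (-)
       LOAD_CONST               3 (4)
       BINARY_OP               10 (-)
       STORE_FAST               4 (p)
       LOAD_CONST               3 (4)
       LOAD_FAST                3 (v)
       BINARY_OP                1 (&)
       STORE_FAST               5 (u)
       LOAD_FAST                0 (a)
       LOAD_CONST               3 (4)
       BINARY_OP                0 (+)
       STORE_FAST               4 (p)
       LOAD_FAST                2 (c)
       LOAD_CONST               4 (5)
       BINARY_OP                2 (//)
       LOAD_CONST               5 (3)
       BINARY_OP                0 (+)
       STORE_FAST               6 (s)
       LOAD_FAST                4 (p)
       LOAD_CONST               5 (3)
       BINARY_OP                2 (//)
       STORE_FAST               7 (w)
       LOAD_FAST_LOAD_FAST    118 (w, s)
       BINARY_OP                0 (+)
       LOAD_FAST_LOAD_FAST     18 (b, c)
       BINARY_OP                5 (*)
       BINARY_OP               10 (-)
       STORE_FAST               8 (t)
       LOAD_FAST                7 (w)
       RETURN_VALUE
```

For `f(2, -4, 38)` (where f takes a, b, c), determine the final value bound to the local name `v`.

36

LOAD_FAST_LOAD_FAST c,b → push 38,-4. Stack: [38, -4]
BINARY_OP + → 38 + -4 = 34. Stack: [34]
LOAD_CONST → push 6. Stack: [34, 6]
BINARY_OP ^ → 34 ^ 6 = 36. Stack: [36]
STORE_FAST v → v=36. Stack: []
LOAD_CONST → push 10. Stack: [10]
LOAD_FAST c → push 38. Stack: [10, 38]
BINARY_OP - → 10 - 38 = -28. Stack: [-28]
LOAD_CONST → push 4. Stack: [-28, 4]
BINARY_OP - → -28 - 4 = -32. Stack: [-32]
STORE_FAST p → p=-32. Stack: []
LOAD_CONST → push 4. Stack: [4]
LOAD_FAST v → push 36. Stack: [4, 36]
BINARY_OP & → 4 & 36 = 4. Stack: [4]
STORE_FAST u → u=4. Stack: []
LOAD_FAST a → push 2. Stack: [2]
LOAD_CONST → push 4. Stack: [2, 4]
BINARY_OP + → 2 + 4 = 6. Stack: [6]
STORE_FAST p → p=6. Stack: []
LOAD_FAST c → push 38. Stack: [38]
LOAD_CONST → push 5. Stack: [38, 5]
BINARY_OP // → 38 // 5 = 7. Stack: [7]
LOAD_CONST → push 3. Stack: [7, 3]
BINARY_OP + → 7 + 3 = 10. Stack: [10]
STORE_FAST s → s=10. Stack: []
LOAD_FAST p → push 6. Stack: [6]
LOAD_CONST → push 3. Stack: [6, 3]
BINARY_OP // → 6 // 3 = 2. Stack: [2]
STORE_FAST w → w=2. Stack: []
LOAD_FAST_LOAD_FAST w,s → push 2,10. Stack: [2, 10]
BINARY_OP + → 2 + 10 = 12. Stack: [12]
LOAD_FAST_LOAD_FAST b,c → push -4,38. Stack: [12, -4, 38]
BINARY_OP * → -4 * 38 = -152. Stack: [12, -152]
BINARY_OP - → 12 - -152 = 164. Stack: [164]
STORE_FAST t → t=164. Stack: []
LOAD_FAST w → push 2. Stack: [2]
RETURN_VALUE → return 2.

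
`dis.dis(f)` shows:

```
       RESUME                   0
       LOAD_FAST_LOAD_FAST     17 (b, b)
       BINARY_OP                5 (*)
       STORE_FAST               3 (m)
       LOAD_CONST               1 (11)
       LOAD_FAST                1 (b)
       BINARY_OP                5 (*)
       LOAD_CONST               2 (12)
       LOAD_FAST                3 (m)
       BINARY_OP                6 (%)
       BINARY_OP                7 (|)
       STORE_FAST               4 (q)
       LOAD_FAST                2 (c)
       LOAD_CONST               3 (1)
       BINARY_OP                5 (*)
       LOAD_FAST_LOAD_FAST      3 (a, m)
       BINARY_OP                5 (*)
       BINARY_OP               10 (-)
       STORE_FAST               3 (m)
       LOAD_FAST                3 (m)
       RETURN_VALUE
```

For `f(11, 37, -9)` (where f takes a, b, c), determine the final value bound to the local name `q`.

415

LOAD_FAST_LOAD_FAST b,b → push 37,37. Stack: [37, 37]
BINARY_OP * → 37 * 37 = 1369. Stack: [1369]
STORE_FAST m → m=1369. Stack: []
LOAD_CONST → push 11. Stack: [11]
LOAD_FAST b → push 37. Stack: [11, 37]
BINARY_OP * → 11 * 37 = 407. Stack: [407]
LOAD_CONST → push 12. Stack: [407, 12]
LOAD_FAST m → push 1369. Stack: [407, 12, 1369]
BINARY_OP % → 12 % 1369 = 12. Stack: [407, 12]
BINARY_OP | → 407 | 12 = 415. Stack: [415]
STORE_FAST q → q=415. Stack: []
LOAD_FAST c → push -9. Stack: [-9]
LOAD_CONST → push 1. Stack: [-9, 1]
BINARY_OP * → -9 * 1 = -9. Stack: [-9]
LOAD_FAST_LOAD_FAST a,m → push 11,1369. Stack: [-9, 11, 1369]
BINARY_OP * → 11 * 1369 = 15059. Stack: [-9, 15059]
BINARY_OP - → -9 - 15059 = -15068. Stack: [-15068]
STORE_FAST m → m=-15068. Stack: []
LOAD_FAST m → push -15068. Stack: [-15068]
RETURN_VALUE → return -15068.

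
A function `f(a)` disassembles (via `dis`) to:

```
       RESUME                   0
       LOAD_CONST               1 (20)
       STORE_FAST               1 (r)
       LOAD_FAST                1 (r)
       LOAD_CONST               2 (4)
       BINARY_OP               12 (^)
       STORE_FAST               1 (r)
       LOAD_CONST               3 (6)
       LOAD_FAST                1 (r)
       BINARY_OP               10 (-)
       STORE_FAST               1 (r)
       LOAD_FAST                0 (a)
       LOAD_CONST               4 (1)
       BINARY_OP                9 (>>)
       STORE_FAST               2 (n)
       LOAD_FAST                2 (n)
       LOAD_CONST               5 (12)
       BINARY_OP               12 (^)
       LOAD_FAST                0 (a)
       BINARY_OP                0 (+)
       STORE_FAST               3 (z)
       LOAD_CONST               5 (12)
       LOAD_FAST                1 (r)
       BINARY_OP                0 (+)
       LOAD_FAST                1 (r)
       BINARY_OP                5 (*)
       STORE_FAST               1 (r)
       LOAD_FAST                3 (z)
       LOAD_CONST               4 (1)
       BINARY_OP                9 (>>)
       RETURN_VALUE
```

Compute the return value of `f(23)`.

LOAD_CONST → push 20. Stack: [20]
STORE_FAST r → r=20. Stack: []
LOAD_FAST r → push 20. Stack: [20]
LOAD_CONST → push 4. Stack: [20, 4]
BINARY_OP ^ → 20 ^ 4 = 16. Stack: [16]
STORE_FAST r → r=16. Stack: []
LOAD_CONST → push 6. Stack: [6]
LOAD_FAST r → push 16. Stack: [6, 16]
BINARY_OP - → 6 - 16 = -10. Stack: [-10]
STORE_FAST r → r=-10. Stack: []
LOAD_FAST a → push 23. Stack: [23]
LOAD_CONST → push 1. Stack: [23, 1]
BINARY_OP >> → 23 >> 1 = 11. Stack: [11]
STORE_FAST n → n=11. Stack: []
LOAD_FAST n → push 11. Stack: [11]
LOAD_CONST → push 12. Stack: [11, 12]
BINARY_OP ^ → 11 ^ 12 = 7. Stack: [7]
LOAD_FAST a → push 23. Stack: [7, 23]
BINARY_OP + → 7 + 23 = 30. Stack: [30]
STORE_FAST z → z=30. Stack: []
LOAD_CONST → push 12. Stack: [12]
LOAD_FAST r → push -10. Stack: [12, -10]
BINARY_OP + → 12 + -10 = 2. Stack: [2]
LOAD_FAST r → push -10. Stack: [2, -10]
BINARY_OP * → 2 * -10 = -20. Stack: [-20]
STORE_FAST r → r=-20. Stack: []
LOAD_FAST z → push 30. Stack: [30]
LOAD_CONST → push 1. Stack: [30, 1]
BINARY_OP >> → 30 >> 1 = 15. Stack: [15]
RETURN_VALUE → return 15.

15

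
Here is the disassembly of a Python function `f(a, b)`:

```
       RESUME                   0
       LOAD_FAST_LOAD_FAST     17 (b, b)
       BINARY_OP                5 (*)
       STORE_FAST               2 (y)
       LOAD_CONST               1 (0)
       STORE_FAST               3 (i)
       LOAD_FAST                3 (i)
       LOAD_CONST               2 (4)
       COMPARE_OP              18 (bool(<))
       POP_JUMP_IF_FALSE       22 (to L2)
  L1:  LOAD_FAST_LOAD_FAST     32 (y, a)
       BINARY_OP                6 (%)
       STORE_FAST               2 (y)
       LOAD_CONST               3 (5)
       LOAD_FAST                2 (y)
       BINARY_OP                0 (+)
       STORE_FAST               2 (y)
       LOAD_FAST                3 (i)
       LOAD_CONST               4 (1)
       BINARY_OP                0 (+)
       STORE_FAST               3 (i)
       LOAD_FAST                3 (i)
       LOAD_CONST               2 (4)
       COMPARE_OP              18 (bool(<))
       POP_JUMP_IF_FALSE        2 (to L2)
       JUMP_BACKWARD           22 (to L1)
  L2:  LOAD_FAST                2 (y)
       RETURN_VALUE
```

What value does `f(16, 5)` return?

13

LOAD_FAST_LOAD_FAST b,b → push 5,5
BINARY_OP * → 5 * 5 = 25
STORE_FAST y → y=25
LOAD_CONST → push 0
STORE_FAST i → i=0
LOAD_FAST i → push 0
LOAD_CONST → push 4
COMPARE_OP bool(<) → 0 vs 4 = True
POP_JUMP_IF_FALSE → pop True; no jump
LOAD_FAST_LOAD_FAST y,a → push 25,16
BINARY_OP % → 25 % 16 = 9
STORE_FAST y → y=9
LOAD_CONST → push 5
LOAD_FAST y → push 9
BINARY_OP + → 5 + 9 = 14
STORE_FAST y → y=14
LOAD_FAST i → push 0
LOAD_CONST → push 1
BINARY_OP + → 0 + 1 = 1
STORE_FAST i → i=1
LOAD_FAST i → push 1
LOAD_CONST → push 4
COMPARE_OP bool(<) → 1 vs 4 = True
POP_JUMP_IF_FALSE → pop True; no jump
LOAD_FAST_LOAD_FAST y,a → push 14,16
BINARY_OP % → 14 % 16 = 14
STORE_FAST y → y=14
LOAD_CONST → push 5
LOAD_FAST y → push 14
BINARY_OP + → 5 + 14 = 19
STORE_FAST y → y=19
LOAD_FAST i → push 1
LOAD_CONST → push 1
BINARY_OP + → 1 + 1 = 2
STORE_FAST i → i=2
LOAD_FAST i → push 2
LOAD_CONST → push 4
COMPARE_OP bool(<) → 2 vs 4 = True
POP_JUMP_IF_FALSE → pop True; no jump
LOAD_FAST_LOAD_FAST y,a → push 19,16
BINARY_OP % → 19 % 16 = 3
STORE_FAST y → y=3
LOAD_CONST → push 5
LOAD_FAST y → push 3
BINARY_OP + → 5 + 3 = 8
STORE_FAST y → y=8
LOAD_FAST i → push 2
LOAD_CONST → push 1
BINARY_OP + → 2 + 1 = 3
STORE_FAST i → i=3
LOAD_FAST i → push 3
LOAD_CONST → push 4
COMPARE_OP bool(<) → 3 vs 4 = True
POP_JUMP_IF_FALSE → pop True; no jump
LOAD_FAST_LOAD_FAST y,a → push 8,16
BINARY_OP % → 8 % 16 = 8
STORE_FAST y → y=8
LOAD_CONST → push 5
LOAD_FAST y → push 8
BINARY_OP + → 5 + 8 = 13
STORE_FAST y → y=13
LOAD_FAST i → push 3
LOAD_CONST → push 1
BINARY_OP + → 3 + 1 = 4
STORE_FAST i → i=4
LOAD_FAST i → push 4
LOAD_CONST → push 4
COMPARE_OP bool(<) → 4 vs 4 = False
POP_JUMP_IF_FALSE → pop False; jump
LOAD_FAST y → push 13
RETURN_VALUE → return 13.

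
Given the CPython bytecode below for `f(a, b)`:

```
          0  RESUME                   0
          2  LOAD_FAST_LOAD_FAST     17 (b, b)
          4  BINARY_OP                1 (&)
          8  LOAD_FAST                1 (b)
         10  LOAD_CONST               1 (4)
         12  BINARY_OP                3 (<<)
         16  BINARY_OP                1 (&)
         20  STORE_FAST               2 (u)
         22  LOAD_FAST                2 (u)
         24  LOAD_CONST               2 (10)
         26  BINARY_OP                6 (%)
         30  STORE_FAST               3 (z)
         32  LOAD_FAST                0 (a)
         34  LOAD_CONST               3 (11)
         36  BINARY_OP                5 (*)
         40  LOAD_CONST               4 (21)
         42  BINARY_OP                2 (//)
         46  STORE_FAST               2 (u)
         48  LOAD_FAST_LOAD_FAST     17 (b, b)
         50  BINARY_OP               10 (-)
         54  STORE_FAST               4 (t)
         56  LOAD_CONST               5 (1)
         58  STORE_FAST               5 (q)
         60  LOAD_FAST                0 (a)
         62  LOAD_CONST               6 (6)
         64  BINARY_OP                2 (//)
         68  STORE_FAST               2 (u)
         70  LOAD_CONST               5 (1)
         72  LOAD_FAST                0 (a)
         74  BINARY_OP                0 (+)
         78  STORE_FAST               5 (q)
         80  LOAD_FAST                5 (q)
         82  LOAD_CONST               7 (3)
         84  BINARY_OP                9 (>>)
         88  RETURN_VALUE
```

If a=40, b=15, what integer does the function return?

LOAD_FAST_LOAD_FAST b,b → push 15,15. Stack: [15, 15]
BINARY_OP & → 15 & 15 = 15. Stack: [15]
LOAD_FAST b → push 15. Stack: [15, 15]
LOAD_CONST → push 4. Stack: [15, 15, 4]
BINARY_OP << → 15 << 4 = 240. Stack: [15, 240]
BINARY_OP & → 15 & 240 = 0. Stack: [0]
STORE_FAST u → u=0. Stack: []
LOAD_FAST u → push 0. Stack: [0]
LOAD_CONST → push 10. Stack: [0, 10]
BINARY_OP % → 0 % 10 = 0. Stack: [0]
STORE_FAST z → z=0. Stack: []
LOAD_FAST a → push 40. Stack: [40]
LOAD_CONST → push 11. Stack: [40, 11]
BINARY_OP * → 40 * 11 = 440. Stack: [440]
LOAD_CONST → push 21. Stack: [440, 21]
BINARY_OP // → 440 // 21 = 20. Stack: [20]
STORE_FAST u → u=20. Stack: []
LOAD_FAST_LOAD_FAST b,b → push 15,15. Stack: [15, 15]
BINARY_OP - → 15 - 15 = 0. Stack: [0]
STORE_FAST t → t=0. Stack: []
LOAD_CONST → push 1. Stack: [1]
STORE_FAST q → q=1. Stack: []
LOAD_FAST a → push 40. Stack: [40]
LOAD_CONST → push 6. Stack: [40, 6]
BINARY_OP // → 40 // 6 = 6. Stack: [6]
STORE_FAST u → u=6. Stack: []
LOAD_CONST → push 1. Stack: [1]
LOAD_FAST a → push 40. Stack: [1, 40]
BINARY_OP + → 1 + 40 = 41. Stack: [41]
STORE_FAST q → q=41. Stack: []
LOAD_FAST q → push 41. Stack: [41]
LOAD_CONST → push 3. Stack: [41, 3]
BINARY_OP >> → 41 >> 3 = 5. Stack: [5]
RETURN_VALUE → return 5.

5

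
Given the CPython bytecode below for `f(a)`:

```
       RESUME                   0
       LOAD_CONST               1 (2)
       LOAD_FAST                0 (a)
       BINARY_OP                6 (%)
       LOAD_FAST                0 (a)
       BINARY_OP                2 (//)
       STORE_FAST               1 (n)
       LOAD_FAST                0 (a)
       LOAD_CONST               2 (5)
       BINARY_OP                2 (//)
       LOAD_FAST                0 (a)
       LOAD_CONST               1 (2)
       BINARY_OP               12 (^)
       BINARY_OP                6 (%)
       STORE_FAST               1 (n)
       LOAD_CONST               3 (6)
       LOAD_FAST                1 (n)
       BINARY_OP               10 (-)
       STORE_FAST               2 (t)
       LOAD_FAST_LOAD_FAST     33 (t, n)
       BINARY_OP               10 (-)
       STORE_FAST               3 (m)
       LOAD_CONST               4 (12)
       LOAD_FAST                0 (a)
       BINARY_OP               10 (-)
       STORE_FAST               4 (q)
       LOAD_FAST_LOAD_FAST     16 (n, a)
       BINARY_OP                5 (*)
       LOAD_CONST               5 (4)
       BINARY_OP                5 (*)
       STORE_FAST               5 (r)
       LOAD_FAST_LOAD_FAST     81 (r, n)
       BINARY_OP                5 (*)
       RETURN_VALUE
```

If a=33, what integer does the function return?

4752

LOAD_CONST → push 2. Stack: [2]
LOAD_FAST a → push 33. Stack: [2, 33]
BINARY_OP % → 2 % 33 = 2. Stack: [2]
LOAD_FAST a → push 33. Stack: [2, 33]
BINARY_OP // → 2 // 33 = 0. Stack: [0]
STORE_FAST n → n=0. Stack: []
LOAD_FAST a → push 33. Stack: [33]
LOAD_CONST → push 5. Stack: [33, 5]
BINARY_OP // → 33 // 5 = 6. Stack: [6]
LOAD_FAST a → push 33. Stack: [6, 33]
LOAD_CONST → push 2. Stack: [6, 33, 2]
BINARY_OP ^ → 33 ^ 2 = 35. Stack: [6, 35]
BINARY_OP % → 6 % 35 = 6. Stack: [6]
STORE_FAST n → n=6. Stack: []
LOAD_CONST → push 6. Stack: [6]
LOAD_FAST n → push 6. Stack: [6, 6]
BINARY_OP - → 6 - 6 = 0. Stack: [0]
STORE_FAST t → t=0. Stack: []
LOAD_FAST_LOAD_FAST t,n → push 0,6. Stack: [0, 6]
BINARY_OP - → 0 - 6 = -6. Stack: [-6]
STORE_FAST m → m=-6. Stack: []
LOAD_CONST → push 12. Stack: [12]
LOAD_FAST a → push 33. Stack: [12, 33]
BINARY_OP - → 12 - 33 = -21. Stack: [-21]
STORE_FAST q → q=-21. Stack: []
LOAD_FAST_LOAD_FAST n,a → push 6,33. Stack: [6, 33]
BINARY_OP * → 6 * 33 = 198. Stack: [198]
LOAD_CONST → push 4. Stack: [198, 4]
BINARY_OP * → 198 * 4 = 792. Stack: [792]
STORE_FAST r → r=792. Stack: []
LOAD_FAST_LOAD_FAST r,n → push 792,6. Stack: [792, 6]
BINARY_OP * → 792 * 6 = 4752. Stack: [4752]
RETURN_VALUE → return 4752.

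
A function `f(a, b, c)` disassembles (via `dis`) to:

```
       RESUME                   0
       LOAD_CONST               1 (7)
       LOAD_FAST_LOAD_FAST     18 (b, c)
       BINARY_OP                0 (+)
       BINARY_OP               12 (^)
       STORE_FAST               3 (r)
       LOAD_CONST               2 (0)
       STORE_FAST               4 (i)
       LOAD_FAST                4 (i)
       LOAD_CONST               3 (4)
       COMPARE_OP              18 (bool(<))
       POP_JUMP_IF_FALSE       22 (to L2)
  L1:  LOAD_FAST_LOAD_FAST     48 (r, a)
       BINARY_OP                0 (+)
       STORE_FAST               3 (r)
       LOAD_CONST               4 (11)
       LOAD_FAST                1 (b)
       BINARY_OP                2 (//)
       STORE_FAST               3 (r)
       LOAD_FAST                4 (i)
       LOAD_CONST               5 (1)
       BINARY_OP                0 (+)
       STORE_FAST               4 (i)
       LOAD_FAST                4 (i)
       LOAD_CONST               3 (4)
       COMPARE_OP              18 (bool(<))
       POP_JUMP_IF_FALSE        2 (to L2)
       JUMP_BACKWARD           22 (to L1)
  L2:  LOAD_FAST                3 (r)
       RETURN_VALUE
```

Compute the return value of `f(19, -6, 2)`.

-2

LOAD_CONST → push 7
LOAD_FAST_LOAD_FAST b,c → push -6,2
BINARY_OP + → -6 + 2 = -4
BINARY_OP ^ → 7 ^ -4 = -5
STORE_FAST r → r=-5
LOAD_CONST → push 0
STORE_FAST i → i=0
LOAD_FAST i → push 0
LOAD_CONST → push 4
COMPARE_OP bool(<) → 0 vs 4 = True
POP_JUMP_IF_FALSE → pop True; no jump
LOAD_FAST_LOAD_FAST r,a → push -5,19
BINARY_OP + → -5 + 19 = 14
STORE_FAST r → r=14
LOAD_CONST → push 11
LOAD_FAST b → push -6
BINARY_OP // → 11 // -6 = -2
STORE_FAST r → r=-2
LOAD_FAST i → push 0
LOAD_CONST → push 1
BINARY_OP + → 0 + 1 = 1
STORE_FAST i → i=1
LOAD_FAST i → push 1
LOAD_CONST → push 4
COMPARE_OP bool(<) → 1 vs 4 = True
POP_JUMP_IF_FALSE → pop True; no jump
LOAD_FAST_LOAD_FAST r,a → push -2,19
BINARY_OP + → -2 + 19 = 17
STORE_FAST r → r=17
LOAD_CONST → push 11
LOAD_FAST b → push -6
BINARY_OP // → 11 // -6 = -2
STORE_FAST r → r=-2
LOAD_FAST i → push 1
LOAD_CONST → push 1
BINARY_OP + → 1 + 1 = 2
STORE_FAST i → i=2
LOAD_FAST i → push 2
LOAD_CONST → push 4
COMPARE_OP bool(<) → 2 vs 4 = True
POP_JUMP_IF_FALSE → pop True; no jump
LOAD_FAST_LOAD_FAST r,a → push -2,19
BINARY_OP + → -2 + 19 = 17
STORE_FAST r → r=17
LOAD_CONST → push 11
LOAD_FAST b → push -6
BINARY_OP // → 11 // -6 = -2
STORE_FAST r → r=-2
LOAD_FAST i → push 2
LOAD_CONST → push 1
BINARY_OP + → 2 + 1 = 3
STORE_FAST i → i=3
LOAD_FAST i → push 3
LOAD_CONST → push 4
COMPARE_OP bool(<) → 3 vs 4 = True
POP_JUMP_IF_FALSE → pop True; no jump
LOAD_FAST_LOAD_FAST r,a → push -2,19
BINARY_OP + → -2 + 19 = 17
STORE_FAST r → r=17
LOAD_CONST → push 11
LOAD_FAST b → push -6
BINARY_OP // → 11 // -6 = -2
STORE_FAST r → r=-2
LOAD_FAST i → push 3
LOAD_CONST → push 1
BINARY_OP + → 3 + 1 = 4
STORE_FAST i → i=4
LOAD_FAST i → push 4
LOAD_CONST → push 4
COMPARE_OP bool(<) → 4 vs 4 = False
POP_JUMP_IF_FALSE → pop False; jump
LOAD_FAST r → push -2
RETURN_VALUE → return -2.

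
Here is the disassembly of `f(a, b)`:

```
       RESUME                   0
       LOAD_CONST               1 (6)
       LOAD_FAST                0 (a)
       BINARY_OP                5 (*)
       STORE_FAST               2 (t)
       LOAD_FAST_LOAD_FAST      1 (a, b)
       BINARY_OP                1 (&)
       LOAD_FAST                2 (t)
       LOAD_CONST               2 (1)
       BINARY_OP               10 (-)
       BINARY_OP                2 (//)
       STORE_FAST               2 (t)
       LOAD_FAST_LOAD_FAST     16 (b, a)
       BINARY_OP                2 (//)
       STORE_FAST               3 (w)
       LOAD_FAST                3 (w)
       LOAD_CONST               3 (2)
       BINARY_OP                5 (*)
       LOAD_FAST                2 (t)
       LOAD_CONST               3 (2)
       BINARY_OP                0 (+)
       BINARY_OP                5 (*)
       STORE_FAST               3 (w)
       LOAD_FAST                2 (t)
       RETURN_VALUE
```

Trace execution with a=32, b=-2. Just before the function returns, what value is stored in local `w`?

LOAD_CONST → push 6. Stack: [6]
LOAD_FAST a → push 32. Stack: [6, 32]
BINARY_OP * → 6 * 32 = 192. Stack: [192]
STORE_FAST t → t=192. Stack: []
LOAD_FAST_LOAD_FAST a,b → push 32,-2. Stack: [32, -2]
BINARY_OP & → 32 & -2 = 32. Stack: [32]
LOAD_FAST t → push 192. Stack: [32, 192]
LOAD_CONST → push 1. Stack: [32, 192, 1]
BINARY_OP - → 192 - 1 = 191. Stack: [32, 191]
BINARY_OP // → 32 // 191 = 0. Stack: [0]
STORE_FAST t → t=0. Stack: []
LOAD_FAST_LOAD_FAST b,a → push -2,32. Stack: [-2, 32]
BINARY_OP // → -2 // 32 = -1. Stack: [-1]
STORE_FAST w → w=-1. Stack: []
LOAD_FAST w → push -1. Stack: [-1]
LOAD_CONST → push 2. Stack: [-1, 2]
BINARY_OP * → -1 * 2 = -2. Stack: [-2]
LOAD_FAST t → push 0. Stack: [-2, 0]
LOAD_CONST → push 2. Stack: [-2, 0, 2]
BINARY_OP + → 0 + 2 = 2. Stack: [-2, 2]
BINARY_OP * → -2 * 2 = -4. Stack: [-4]
STORE_FAST w → w=-4. Stack: []
LOAD_FAST t → push 0. Stack: [0]
RETURN_VALUE → return 0.

-4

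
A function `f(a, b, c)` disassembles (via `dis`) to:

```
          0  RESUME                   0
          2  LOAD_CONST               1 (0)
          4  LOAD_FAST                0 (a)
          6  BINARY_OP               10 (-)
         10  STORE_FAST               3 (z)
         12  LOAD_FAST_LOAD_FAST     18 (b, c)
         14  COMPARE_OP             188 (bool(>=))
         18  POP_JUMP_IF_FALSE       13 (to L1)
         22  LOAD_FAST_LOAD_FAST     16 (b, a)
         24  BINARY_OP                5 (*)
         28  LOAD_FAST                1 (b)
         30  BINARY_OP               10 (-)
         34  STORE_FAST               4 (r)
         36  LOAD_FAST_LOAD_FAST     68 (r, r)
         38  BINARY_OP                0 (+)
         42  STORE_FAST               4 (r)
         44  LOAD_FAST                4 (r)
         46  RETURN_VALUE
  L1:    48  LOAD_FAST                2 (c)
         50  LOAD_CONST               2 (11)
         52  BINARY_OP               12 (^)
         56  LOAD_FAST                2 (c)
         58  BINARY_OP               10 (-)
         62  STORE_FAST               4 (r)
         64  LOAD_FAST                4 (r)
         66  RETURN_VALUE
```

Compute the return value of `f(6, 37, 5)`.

370

LOAD_CONST → push 0. Stack: [0]
LOAD_FAST a → push 6. Stack: [0, 6]
BINARY_OP - → 0 - 6 = -6. Stack: [-6]
STORE_FAST z → z=-6. Stack: []
LOAD_FAST_LOAD_FAST b,c → push 37,5. Stack: [37, 5]
COMPARE_OP bool(>=) → 37 vs 5 = True. Stack: [True]
POP_JUMP_IF_FALSE → pop True; no jump. Stack: []
LOAD_FAST_LOAD_FAST b,a → push 37,6. Stack: [37, 6]
BINARY_OP * → 37 * 6 = 222. Stack: [222]
LOAD_FAST b → push 37. Stack: [222, 37]
BINARY_OP - → 222 - 37 = 185. Stack: [185]
STORE_FAST r → r=185. Stack: []
LOAD_FAST_LOAD_FAST r,r → push 185,185. Stack: [185, 185]
BINARY_OP + → 185 + 185 = 370. Stack: [370]
STORE_FAST r → r=370. Stack: []
LOAD_FAST r → push 370. Stack: [370]
RETURN_VALUE → return 370.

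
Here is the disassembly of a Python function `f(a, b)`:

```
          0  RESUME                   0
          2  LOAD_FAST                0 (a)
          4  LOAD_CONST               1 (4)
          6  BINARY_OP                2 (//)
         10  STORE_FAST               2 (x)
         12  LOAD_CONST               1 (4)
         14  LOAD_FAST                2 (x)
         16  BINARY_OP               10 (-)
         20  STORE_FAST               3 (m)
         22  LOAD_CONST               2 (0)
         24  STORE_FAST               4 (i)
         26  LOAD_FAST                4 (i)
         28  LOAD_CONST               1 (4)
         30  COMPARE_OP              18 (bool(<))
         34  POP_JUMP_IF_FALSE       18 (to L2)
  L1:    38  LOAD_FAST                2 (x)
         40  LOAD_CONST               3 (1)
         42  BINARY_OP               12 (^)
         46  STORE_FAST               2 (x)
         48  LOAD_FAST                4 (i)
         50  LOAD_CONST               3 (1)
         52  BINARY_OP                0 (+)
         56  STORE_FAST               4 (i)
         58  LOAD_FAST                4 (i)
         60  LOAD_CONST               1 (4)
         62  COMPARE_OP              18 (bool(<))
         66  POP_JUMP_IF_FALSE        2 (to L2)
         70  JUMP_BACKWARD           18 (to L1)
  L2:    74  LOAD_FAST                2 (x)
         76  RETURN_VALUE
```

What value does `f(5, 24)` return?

1

LOAD_FAST a → push 5. Stack: [5]
LOAD_CONST → push 4. Stack: [5, 4]
BINARY_OP // → 5 // 4 = 1. Stack: [1]
STORE_FAST x → x=1. Stack: []
LOAD_CONST → push 4. Stack: [4]
LOAD_FAST x → push 1. Stack: [4, 1]
BINARY_OP - → 4 - 1 = 3. Stack: [3]
STORE_FAST m → m=3. Stack: []
LOAD_CONST → push 0. Stack: [0]
STORE_FAST i → i=0. Stack: []
LOAD_FAST i → push 0. Stack: [0]
LOAD_CONST → push 4. Stack: [0, 4]
COMPARE_OP bool(<) → 0 vs 4 = True. Stack: [True]
POP_JUMP_IF_FALSE → pop True; no jump. Stack: []
LOAD_FAST x → push 1. Stack: [1]
LOAD_CONST → push 1. Stack: [1, 1]
BINARY_OP ^ → 1 ^ 1 = 0. Stack: [0]
STORE_FAST x → x=0. Stack: []
LOAD_FAST i → push 0. Stack: [0]
LOAD_CONST → push 1. Stack: [0, 1]
BINARY_OP + → 0 + 1 = 1. Stack: [1]
STORE_FAST i → i=1. Stack: []
LOAD_FAST i → push 1. Stack: [1]
LOAD_CONST → push 4. Stack: [1, 4]
COMPARE_OP bool(<) → 1 vs 4 = True. Stack: [True]
POP_JUMP_IF_FALSE → pop True; no jump. Stack: []
LOAD_FAST x → push 0. Stack: [0]
LOAD_CONST → push 1. Stack: [0, 1]
BINARY_OP ^ → 0 ^ 1 = 1. Stack: [1]
STORE_FAST x → x=1. Stack: []
LOAD_FAST i → push 1. Stack: [1]
LOAD_CONST → push 1. Stack: [1, 1]
BINARY_OP + → 1 + 1 = 2. Stack: [2]
STORE_FAST i → i=2. Stack: []
LOAD_FAST i → push 2. Stack: [2]
LOAD_CONST → push 4. Stack: [2, 4]
COMPARE_OP bool(<) → 2 vs 4 = True. Stack: [True]
POP_JUMP_IF_FALSE → pop True; no jump. Stack: []
LOAD_FAST x → push 1. Stack: [1]
LOAD_CONST → push 1. Stack: [1, 1]
BINARY_OP ^ → 1 ^ 1 = 0. Stack: [0]
STORE_FAST x → x=0. Stack: []
LOAD_FAST i → push 2. Stack: [2]
LOAD_CONST → push 1. Stack: [2, 1]
BINARY_OP + → 2 + 1 = 3. Stack: [3]
STORE_FAST i → i=3. Stack: []
LOAD_FAST i → push 3. Stack: [3]
LOAD_CONST → push 4. Stack: [3, 4]
COMPARE_OP bool(<) → 3 vs 4 = True. Stack: [True]
POP_JUMP_IF_FALSE → pop True; no jump. Stack: []
LOAD_FAST x → push 0. Stack: [0]
LOAD_CONST → push 1. Stack: [0, 1]
BINARY_OP ^ → 0 ^ 1 = 1. Stack: [1]
STORE_FAST x → x=1. Stack: []
LOAD_FAST i → push 3. Stack: [3]
LOAD_CONST → push 1. Stack: [3, 1]
BINARY_OP + → 3 + 1 = 4. Stack: [4]
STORE_FAST i → i=4. Stack: []
LOAD_FAST i → push 4. Stack: [4]
LOAD_CONST → push 4. Stack: [4, 4]
COMPARE_OP bool(<) → 4 vs 4 = False. Stack: [False]
POP_JUMP_IF_FALSE → pop False; jump. Stack: []
LOAD_FAST x → push 1. Stack: [1]
RETURN_VALUE → return 1.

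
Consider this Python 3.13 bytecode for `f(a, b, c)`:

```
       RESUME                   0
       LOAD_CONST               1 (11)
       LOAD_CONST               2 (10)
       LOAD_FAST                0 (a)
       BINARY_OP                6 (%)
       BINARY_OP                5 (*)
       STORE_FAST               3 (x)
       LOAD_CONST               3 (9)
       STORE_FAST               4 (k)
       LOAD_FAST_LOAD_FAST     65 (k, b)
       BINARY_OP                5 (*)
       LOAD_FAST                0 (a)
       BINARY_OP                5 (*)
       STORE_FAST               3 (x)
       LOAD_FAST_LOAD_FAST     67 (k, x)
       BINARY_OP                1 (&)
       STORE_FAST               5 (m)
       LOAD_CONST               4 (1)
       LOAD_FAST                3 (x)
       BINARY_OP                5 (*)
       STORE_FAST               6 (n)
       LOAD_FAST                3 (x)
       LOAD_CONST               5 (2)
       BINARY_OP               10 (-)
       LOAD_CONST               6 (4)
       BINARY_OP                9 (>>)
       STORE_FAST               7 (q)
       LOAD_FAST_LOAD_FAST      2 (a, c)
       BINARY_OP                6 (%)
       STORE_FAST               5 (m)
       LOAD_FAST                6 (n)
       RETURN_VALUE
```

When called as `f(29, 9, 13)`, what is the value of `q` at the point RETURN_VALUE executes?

146

LOAD_CONST → push 11. Stack: [11]
LOAD_CONST → push 10. Stack: [11, 10]
LOAD_FAST a → push 29. Stack: [11, 10, 29]
BINARY_OP % → 10 % 29 = 10. Stack: [11, 10]
BINARY_OP * → 11 * 10 = 110. Stack: [110]
STORE_FAST x → x=110. Stack: []
LOAD_CONST → push 9. Stack: [9]
STORE_FAST k → k=9. Stack: []
LOAD_FAST_LOAD_FAST k,b → push 9,9. Stack: [9, 9]
BINARY_OP * → 9 * 9 = 81. Stack: [81]
LOAD_FAST a → push 29. Stack: [81, 29]
BINARY_OP * → 81 * 29 = 2349. Stack: [2349]
STORE_FAST x → x=2349. Stack: []
LOAD_FAST_LOAD_FAST k,x → push 9,2349. Stack: [9, 2349]
BINARY_OP & → 9 & 2349 = 9. Stack: [9]
STORE_FAST m → m=9. Stack: []
LOAD_CONST → push 1. Stack: [1]
LOAD_FAST x → push 2349. Stack: [1, 2349]
BINARY_OP * → 1 * 2349 = 2349. Stack: [2349]
STORE_FAST n → n=2349. Stack: []
LOAD_FAST x → push 2349. Stack: [2349]
LOAD_CONST → push 2. Stack: [2349, 2]
BINARY_OP - → 2349 - 2 = 2347. Stack: [2347]
LOAD_CONST → push 4. Stack: [2347, 4]
BINARY_OP >> → 2347 >> 4 = 146. Stack: [146]
STORE_FAST q → q=146. Stack: []
LOAD_FAST_LOAD_FAST a,c → push 29,13. Stack: [29, 13]
BINARY_OP % → 29 % 13 = 3. Stack: [3]
STORE_FAST m → m=3. Stack: []
LOAD_FAST n → push 2349. Stack: [2349]
RETURN_VALUE → return 2349.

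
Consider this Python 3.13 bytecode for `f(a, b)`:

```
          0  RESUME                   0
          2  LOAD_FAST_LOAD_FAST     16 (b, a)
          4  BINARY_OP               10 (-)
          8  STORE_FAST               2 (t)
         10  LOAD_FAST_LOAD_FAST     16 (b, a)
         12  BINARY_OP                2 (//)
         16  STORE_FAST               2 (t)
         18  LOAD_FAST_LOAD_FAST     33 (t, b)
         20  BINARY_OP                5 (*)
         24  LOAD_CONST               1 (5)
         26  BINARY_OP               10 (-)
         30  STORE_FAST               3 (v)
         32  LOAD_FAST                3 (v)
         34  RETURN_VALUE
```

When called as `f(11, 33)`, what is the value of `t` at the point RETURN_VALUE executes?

LOAD_FAST_LOAD_FAST b,a → push 33,11. Stack: [33, 11]
BINARY_OP - → 33 - 11 = 22. Stack: [22]
STORE_FAST t → t=22. Stack: []
LOAD_FAST_LOAD_FAST b,a → push 33,11. Stack: [33, 11]
BINARY_OP // → 33 // 11 = 3. Stack: [3]
STORE_FAST t → t=3. Stack: []
LOAD_FAST_LOAD_FAST t,b → push 3,33. Stack: [3, 33]
BINARY_OP * → 3 * 33 = 99. Stack: [99]
LOAD_CONST → push 5. Stack: [99, 5]
BINARY_OP - → 99 - 5 = 94. Stack: [94]
STORE_FAST v → v=94. Stack: []
LOAD_FAST v → push 94. Stack: [94]
RETURN_VALUE → return 94.

3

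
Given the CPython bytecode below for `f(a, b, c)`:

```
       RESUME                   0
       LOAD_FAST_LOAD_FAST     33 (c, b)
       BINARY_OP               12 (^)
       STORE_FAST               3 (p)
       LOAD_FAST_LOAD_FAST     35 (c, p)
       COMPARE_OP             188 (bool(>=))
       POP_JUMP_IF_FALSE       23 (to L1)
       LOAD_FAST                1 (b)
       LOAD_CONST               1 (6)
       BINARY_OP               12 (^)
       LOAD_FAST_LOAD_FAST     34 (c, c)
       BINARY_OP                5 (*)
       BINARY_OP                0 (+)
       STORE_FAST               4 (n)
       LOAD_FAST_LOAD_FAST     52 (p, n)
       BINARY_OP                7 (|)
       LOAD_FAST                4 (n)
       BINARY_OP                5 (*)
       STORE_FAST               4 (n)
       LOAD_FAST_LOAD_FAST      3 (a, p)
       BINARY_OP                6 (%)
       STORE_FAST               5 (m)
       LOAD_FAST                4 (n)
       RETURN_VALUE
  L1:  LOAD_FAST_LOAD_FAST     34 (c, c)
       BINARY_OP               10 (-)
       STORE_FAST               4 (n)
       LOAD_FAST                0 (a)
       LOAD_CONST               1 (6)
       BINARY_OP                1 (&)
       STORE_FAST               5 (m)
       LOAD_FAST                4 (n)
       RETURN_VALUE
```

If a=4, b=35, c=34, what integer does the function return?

1423249

LOAD_FAST_LOAD_FAST c,b → push 34,35. Stack: [34, 35]
BINARY_OP ^ → 34 ^ 35 = 1. Stack: [1]
STORE_FAST p → p=1. Stack: []
LOAD_FAST_LOAD_FAST c,p → push 34,1. Stack: [34, 1]
COMPARE_OP bool(>=) → 34 vs 1 = True. Stack: [True]
POP_JUMP_IF_FALSE → pop True; no jump. Stack: []
LOAD_FAST b → push 35. Stack: [35]
LOAD_CONST → push 6. Stack: [35, 6]
BINARY_OP ^ → 35 ^ 6 = 37. Stack: [37]
LOAD_FAST_LOAD_FAST c,c → push 34,34. Stack: [37, 34, 34]
BINARY_OP * → 34 * 34 = 1156. Stack: [37, 1156]
BINARY_OP + → 37 + 1156 = 1193. Stack: [1193]
STORE_FAST n → n=1193. Stack: []
LOAD_FAST_LOAD_FAST p,n → push 1,1193. Stack: [1, 1193]
BINARY_OP | → 1 | 1193 = 1193. Stack: [1193]
LOAD_FAST n → push 1193. Stack: [1193, 1193]
BINARY_OP * → 1193 * 1193 = 1423249. Stack: [1423249]
STORE_FAST n → n=1423249. Stack: []
LOAD_FAST_LOAD_FAST a,p → push 4,1. Stack: [4, 1]
BINARY_OP % → 4 % 1 = 0. Stack: [0]
STORE_FAST m → m=0. Stack: []
LOAD_FAST n → push 1423249. Stack: [1423249]
RETURN_VALUE → return 1423249.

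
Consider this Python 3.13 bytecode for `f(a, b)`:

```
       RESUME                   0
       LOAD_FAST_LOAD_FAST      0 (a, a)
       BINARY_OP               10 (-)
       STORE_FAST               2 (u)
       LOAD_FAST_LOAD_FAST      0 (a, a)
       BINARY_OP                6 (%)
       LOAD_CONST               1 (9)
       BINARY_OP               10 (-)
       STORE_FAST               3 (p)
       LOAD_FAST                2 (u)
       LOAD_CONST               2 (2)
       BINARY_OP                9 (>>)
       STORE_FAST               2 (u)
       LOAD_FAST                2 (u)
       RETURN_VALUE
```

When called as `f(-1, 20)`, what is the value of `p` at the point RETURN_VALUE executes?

-9

LOAD_FAST_LOAD_FAST a,a → push -1,-1. Stack: [-1, -1]
BINARY_OP - → -1 - -1 = 0. Stack: [0]
STORE_FAST u → u=0. Stack: []
LOAD_FAST_LOAD_FAST a,a → push -1,-1. Stack: [-1, -1]
BINARY_OP % → -1 % -1 = 0. Stack: [0]
LOAD_CONST → push 9. Stack: [0, 9]
BINARY_OP - → 0 - 9 = -9. Stack: [-9]
STORE_FAST p → p=-9. Stack: []
LOAD_FAST u → push 0. Stack: [0]
LOAD_CONST → push 2. Stack: [0, 2]
BINARY_OP >> → 0 >> 2 = 0. Stack: [0]
STORE_FAST u → u=0. Stack: []
LOAD_FAST u → push 0. Stack: [0]
RETURN_VALUE → return 0.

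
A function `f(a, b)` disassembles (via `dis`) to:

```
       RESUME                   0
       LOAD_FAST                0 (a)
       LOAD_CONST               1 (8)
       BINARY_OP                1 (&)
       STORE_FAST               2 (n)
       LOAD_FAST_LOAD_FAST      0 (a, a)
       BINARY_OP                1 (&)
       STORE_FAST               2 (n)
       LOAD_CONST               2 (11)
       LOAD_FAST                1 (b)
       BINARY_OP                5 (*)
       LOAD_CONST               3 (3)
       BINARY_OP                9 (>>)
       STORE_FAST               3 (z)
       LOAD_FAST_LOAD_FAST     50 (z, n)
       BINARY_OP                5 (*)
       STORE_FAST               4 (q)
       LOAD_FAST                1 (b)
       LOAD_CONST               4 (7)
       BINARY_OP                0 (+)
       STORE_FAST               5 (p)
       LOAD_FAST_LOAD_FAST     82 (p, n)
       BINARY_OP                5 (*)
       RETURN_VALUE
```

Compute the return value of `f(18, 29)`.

LOAD_FAST a → push 18. Stack: [18]
LOAD_CONST → push 8. Stack: [18, 8]
BINARY_OP & → 18 & 8 = 0. Stack: [0]
STORE_FAST n → n=0. Stack: []
LOAD_FAST_LOAD_FAST a,a → push 18,18. Stack: [18, 18]
BINARY_OP & → 18 & 18 = 18. Stack: [18]
STORE_FAST n → n=18. Stack: []
LOAD_CONST → push 11. Stack: [11]
LOAD_FAST b → push 29. Stack: [11, 29]
BINARY_OP * → 11 * 29 = 319. Stack: [319]
LOAD_CONST → push 3. Stack: [319, 3]
BINARY_OP >> → 319 >> 3 = 39. Stack: [39]
STORE_FAST z → z=39. Stack: []
LOAD_FAST_LOAD_FAST z,n → push 39,18. Stack: [39, 18]
BINARY_OP * → 39 * 18 = 702. Stack: [702]
STORE_FAST q → q=702. Stack: []
LOAD_FAST b → push 29. Stack: [29]
LOAD_CONST → push 7. Stack: [29, 7]
BINARY_OP + → 29 + 7 = 36. Stack: [36]
STORE_FAST p → p=36. Stack: []
LOAD_FAST_LOAD_FAST p,n → push 36,18. Stack: [36, 18]
BINARY_OP * → 36 * 18 = 648. Stack: [648]
RETURN_VALUE → return 648.

648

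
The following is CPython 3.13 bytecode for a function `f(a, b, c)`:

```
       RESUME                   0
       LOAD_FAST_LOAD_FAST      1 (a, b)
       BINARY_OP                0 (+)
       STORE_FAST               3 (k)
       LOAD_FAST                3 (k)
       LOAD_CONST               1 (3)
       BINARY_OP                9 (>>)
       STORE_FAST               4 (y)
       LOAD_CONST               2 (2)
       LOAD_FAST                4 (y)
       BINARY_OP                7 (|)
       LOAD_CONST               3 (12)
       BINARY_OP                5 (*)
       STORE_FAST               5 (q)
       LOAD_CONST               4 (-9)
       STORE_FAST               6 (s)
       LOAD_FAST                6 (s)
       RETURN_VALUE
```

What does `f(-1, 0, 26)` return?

LOAD_FAST_LOAD_FAST a,b → push -1,0. Stack: [-1, 0]
BINARY_OP + → -1 + 0 = -1. Stack: [-1]
STORE_FAST k → k=-1. Stack: []
LOAD_FAST k → push -1. Stack: [-1]
LOAD_CONST → push 3. Stack: [-1, 3]
BINARY_OP >> → -1 >> 3 = -1. Stack: [-1]
STORE_FAST y → y=-1. Stack: []
LOAD_CONST → push 2. Stack: [2]
LOAD_FAST y → push -1. Stack: [2, -1]
BINARY_OP | → 2 | -1 = -1. Stack: [-1]
LOAD_CONST → push 12. Stack: [-1, 12]
BINARY_OP * → -1 * 12 = -12. Stack: [-12]
STORE_FAST q → q=-12. Stack: []
LOAD_CONST → push -9. Stack: [-9]
STORE_FAST s → s=-9. Stack: []
LOAD_FAST s → push -9. Stack: [-9]
RETURN_VALUE → return -9.

-9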